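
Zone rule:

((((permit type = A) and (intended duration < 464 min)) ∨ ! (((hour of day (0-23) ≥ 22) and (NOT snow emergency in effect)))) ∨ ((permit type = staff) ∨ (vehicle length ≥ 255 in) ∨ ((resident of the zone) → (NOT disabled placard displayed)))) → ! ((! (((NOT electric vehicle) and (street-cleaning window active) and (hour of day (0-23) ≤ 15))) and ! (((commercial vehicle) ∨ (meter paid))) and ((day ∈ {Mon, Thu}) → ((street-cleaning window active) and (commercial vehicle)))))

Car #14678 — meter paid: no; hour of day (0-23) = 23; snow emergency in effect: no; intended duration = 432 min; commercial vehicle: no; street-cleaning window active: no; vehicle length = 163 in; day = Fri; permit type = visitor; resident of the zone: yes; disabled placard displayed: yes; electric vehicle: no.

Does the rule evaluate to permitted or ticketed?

Atomic conditions:
  permit type = A: visitor == A is false
  intended duration < 464 min: 432 < 464 is true
  hour of day (0-23) ≥ 22: 23 ≥ 22 is true
  NOT snow emergency in effect: no → true
  permit type = staff: visitor == staff is false
  vehicle length ≥ 255 in: 163 ≥ 255 is false
  resident of the zone: yes → true
  NOT disabled placard displayed: yes → false
  NOT electric vehicle: no → true
  street-cleaning window active: no → false
  hour of day (0-23) ≤ 15: 23 ≤ 15 is false
  commercial vehicle: no → false
  meter paid: no → false
  day ∈ {Mon, Thu}: Fri is not in the set → false
Combine:
[1.1.1] false AND true = false
[1.1.2.1] true AND true = true
[1.1.2] NOT true = false
[1.1] false OR false = false
[1.2.3] true → false = false
[1.2] false OR false OR false = false
[1] false OR false = false
[2.1.1.1] true AND false AND false = false
[2.1.1] NOT false = true
[2.1.2.1] false OR false = false
[2.1.2] NOT false = true
[2.1.3.2] false AND false = false
[2.1.3] false → false (antecedent false ⇒ implication holds) = true
[2.1] true AND true AND true = true
[2] NOT true = false
[root] false → false (antecedent false ⇒ implication holds) = true
Overall: true → permitted

Permitted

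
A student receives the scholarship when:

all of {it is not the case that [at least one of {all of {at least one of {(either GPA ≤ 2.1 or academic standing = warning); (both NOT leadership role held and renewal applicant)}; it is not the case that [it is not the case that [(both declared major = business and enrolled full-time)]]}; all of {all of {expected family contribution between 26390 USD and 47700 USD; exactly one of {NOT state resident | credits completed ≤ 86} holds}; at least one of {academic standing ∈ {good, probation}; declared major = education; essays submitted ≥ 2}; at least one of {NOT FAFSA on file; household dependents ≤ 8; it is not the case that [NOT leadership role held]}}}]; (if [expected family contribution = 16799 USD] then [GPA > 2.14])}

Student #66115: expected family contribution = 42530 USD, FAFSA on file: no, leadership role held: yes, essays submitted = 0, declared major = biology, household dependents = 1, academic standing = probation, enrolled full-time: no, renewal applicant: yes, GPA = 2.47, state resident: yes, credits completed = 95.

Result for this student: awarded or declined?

Atomic conditions:
  GPA ≤ 2.1: 2.47 ≤ 2.1 is false
  academic standing = warning: probation == warning is false
  NOT leadership role held: yes → false
  renewal applicant: yes → true
  declared major = business: biology == business is false
  enrolled full-time: no → false
  expected family contribution between 26390 USD and 47700 USD: 42530 in [26390, 47700] is true
  NOT state resident: yes → false
  credits completed ≤ 86: 95 ≤ 86 is false
  academic standing ∈ {good, probation}: probation is in the set → true
  declared major = education: biology == education is false
  essays submitted ≥ 2: 0 ≥ 2 is false
  NOT FAFSA on file: no → true
  household dependents ≤ 8: 1 ≤ 8 is true
  expected family contribution = 16799 USD: 42530 == 16799 is false
  GPA > 2.14: 2.47 > 2.14 is true
Combine:
[1.1.1.1.1] false OR false = false
[1.1.1.1.2] false AND true = false
[1.1.1.1] false OR false = false
[1.1.1.2.1.1] false AND false = false
[1.1.1.2.1] NOT false = true
[1.1.1.2] NOT true = false
[1.1.1] false AND false = false
[1.1.2.1.2] exactly-one(false, false) = false
[1.1.2.1] true AND false = false
[1.1.2.2] true OR false OR false = true
[1.1.2.3.3] NOT false = true
[1.1.2.3] true OR true OR true = true
[1.1.2] false AND true AND true = false
[1.1] false OR false = false
[1] NOT false = true
[2] false → true (antecedent false ⇒ implication holds) = true
[root] true AND true = true
Overall: true → awarded

Awarded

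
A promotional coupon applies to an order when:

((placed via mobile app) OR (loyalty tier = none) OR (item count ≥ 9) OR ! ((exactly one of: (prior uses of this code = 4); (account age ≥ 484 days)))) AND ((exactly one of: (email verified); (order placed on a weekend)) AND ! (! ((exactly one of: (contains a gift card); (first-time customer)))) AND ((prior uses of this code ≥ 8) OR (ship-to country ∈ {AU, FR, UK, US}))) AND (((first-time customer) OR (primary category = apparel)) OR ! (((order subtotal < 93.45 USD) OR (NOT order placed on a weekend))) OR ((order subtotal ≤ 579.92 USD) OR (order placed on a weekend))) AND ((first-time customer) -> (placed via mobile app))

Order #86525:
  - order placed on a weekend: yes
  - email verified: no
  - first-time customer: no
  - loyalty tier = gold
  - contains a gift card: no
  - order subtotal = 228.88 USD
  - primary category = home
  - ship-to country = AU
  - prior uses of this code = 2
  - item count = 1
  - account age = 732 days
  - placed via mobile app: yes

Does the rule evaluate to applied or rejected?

Rejected

Atomic conditions:
  placed via mobile app: yes → true
  loyalty tier = none: gold == none is false
  item count ≥ 9: 1 ≥ 9 is false
  prior uses of this code = 4: 2 == 4 is false
  account age ≥ 484 days: 732 ≥ 484 is true
  email verified: no → false
  order placed on a weekend: yes → true
  contains a gift card: no → false
  first-time customer: no → false
  prior uses of this code ≥ 8: 2 ≥ 8 is false
  ship-to country ∈ {AU, FR, UK, US}: AU is in the set → true
  primary category = apparel: home == apparel is false
  order subtotal < 93.45 USD: 228.88 < 93.45 is false
  NOT order placed on a weekend: yes → false
  order subtotal ≤ 579.92 USD: 228.88 ≤ 579.92 is true
Combine:
[1.4.1] exactly-one(false, true) = true
[1.4] NOT true = false
[1] true OR false OR false OR false = true
[2.1] exactly-one(false, true) = true
[2.2.1.1] exactly-one(false, false) = false
[2.2.1] NOT false = true
[2.2] NOT true = false
[2.3] false OR true = true
[2] true AND false AND true = false
[3.1] false OR false = false
[3.2.1] false OR false = false
[3.2] NOT false = true
[3.3] true OR true = true
[3] false OR true OR true = true
[4] false → true (antecedent false ⇒ implication holds) = true
[root] true AND false AND true AND true = false
Overall: false → rejected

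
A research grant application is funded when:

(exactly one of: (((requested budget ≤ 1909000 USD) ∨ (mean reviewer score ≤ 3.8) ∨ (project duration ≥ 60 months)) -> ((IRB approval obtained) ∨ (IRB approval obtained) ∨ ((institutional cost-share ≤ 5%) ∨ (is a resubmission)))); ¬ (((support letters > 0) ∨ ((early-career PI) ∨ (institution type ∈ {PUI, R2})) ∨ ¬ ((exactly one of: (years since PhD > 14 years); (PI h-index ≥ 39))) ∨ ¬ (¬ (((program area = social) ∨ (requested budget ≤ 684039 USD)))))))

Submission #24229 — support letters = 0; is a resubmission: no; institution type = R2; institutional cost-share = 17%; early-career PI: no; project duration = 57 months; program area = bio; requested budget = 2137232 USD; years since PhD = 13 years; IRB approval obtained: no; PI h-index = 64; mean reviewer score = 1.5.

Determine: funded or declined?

Atomic conditions:
  requested budget ≤ 1909000 USD: 2137232 ≤ 1909000 is false
  mean reviewer score ≤ 3.8: 1.5 ≤ 3.8 is true
  project duration ≥ 60 months: 57 ≥ 60 is false
  IRB approval obtained: no → false
  institutional cost-share ≤ 5%: 17 ≤ 5 is false
  is a resubmission: no → false
  support letters > 0: 0 > 0 is false
  early-career PI: no → false
  institution type ∈ {PUI, R2}: R2 is in the set → true
  years since PhD > 14 years: 13 > 14 is false
  PI h-index ≥ 39: 64 ≥ 39 is true
  program area = social: bio == social is false
  requested budget ≤ 684039 USD: 2137232 ≤ 684039 is false
Combine:
[1.1] false OR true OR false = true
[1.2.3] false OR false = false
[1.2] false OR false OR false = false
[1] true → false = false
[2.1.2] false OR true = true
[2.1.3.1] exactly-one(false, true) = true
[2.1.3] NOT true = false
[2.1.4.1.1] false OR false = false
[2.1.4.1] NOT false = true
[2.1.4] NOT true = false
[2.1] false OR true OR false OR false = true
[2] NOT true = false
[root] exactly-one(false, false) = false
Overall: false → declined

Declined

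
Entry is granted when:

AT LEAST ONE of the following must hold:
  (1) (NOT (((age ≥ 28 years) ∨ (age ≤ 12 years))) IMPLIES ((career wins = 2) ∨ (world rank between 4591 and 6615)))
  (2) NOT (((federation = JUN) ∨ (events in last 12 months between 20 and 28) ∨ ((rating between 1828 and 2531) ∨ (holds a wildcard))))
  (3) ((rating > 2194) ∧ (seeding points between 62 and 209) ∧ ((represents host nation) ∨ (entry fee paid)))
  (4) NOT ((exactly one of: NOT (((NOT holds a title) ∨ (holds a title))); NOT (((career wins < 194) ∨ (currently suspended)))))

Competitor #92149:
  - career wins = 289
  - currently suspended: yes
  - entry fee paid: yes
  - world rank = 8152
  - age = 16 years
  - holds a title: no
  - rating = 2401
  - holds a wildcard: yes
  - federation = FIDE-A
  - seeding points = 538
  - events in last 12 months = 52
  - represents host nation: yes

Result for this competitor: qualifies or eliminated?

Qualifies

Atomic conditions:
  age ≥ 28 years: 16 ≥ 28 is false
  age ≤ 12 years: 16 ≤ 12 is false
  career wins = 2: 289 == 2 is false
  world rank between 4591 and 6615: 8152 in [4591, 6615] is false
  federation = JUN: FIDE-A == JUN is false
  events in last 12 months between 20 and 28: 52 in [20, 28] is false
  rating between 1828 and 2531: 2401 in [1828, 2531] is true
  holds a wildcard: yes → true
  rating > 2194: 2401 > 2194 is true
  seeding points between 62 and 209: 538 in [62, 209] is false
  represents host nation: yes → true
  entry fee paid: yes → true
  NOT holds a title: no → true
  holds a title: no → false
  career wins < 194: 289 < 194 is false
  currently suspended: yes → true
Combine:
[1.1.1] false OR false = false
[1.1] NOT false = true
[1.2] false OR false = false
[1] true → false = false
[2.1.3] true OR true = true
[2.1] false OR false OR true = true
[2] NOT true = false
[3.3] true OR true = true
[3] true AND false AND true = false
[4.1.1.1] true OR false = true
[4.1.1] NOT true = false
[4.1.2.1] false OR true = true
[4.1.2] NOT true = false
[4.1] exactly-one(false, false) = false
[4] NOT false = true
[root] false OR false OR false OR true = true
Overall: true → qualifies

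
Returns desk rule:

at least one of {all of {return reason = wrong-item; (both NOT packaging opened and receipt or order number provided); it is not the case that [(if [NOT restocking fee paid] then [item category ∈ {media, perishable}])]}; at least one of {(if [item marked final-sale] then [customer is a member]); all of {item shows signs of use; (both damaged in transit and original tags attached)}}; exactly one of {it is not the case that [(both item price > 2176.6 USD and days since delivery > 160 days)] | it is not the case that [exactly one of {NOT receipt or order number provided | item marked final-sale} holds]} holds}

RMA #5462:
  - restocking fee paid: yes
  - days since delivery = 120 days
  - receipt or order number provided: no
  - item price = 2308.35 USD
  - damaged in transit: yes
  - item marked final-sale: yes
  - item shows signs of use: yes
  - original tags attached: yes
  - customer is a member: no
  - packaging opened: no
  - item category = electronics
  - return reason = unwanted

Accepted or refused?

Atomic conditions:
  return reason = wrong-item: unwanted == wrong-item is false
  NOT packaging opened: no → true
  receipt or order number provided: no → false
  NOT restocking fee paid: yes → false
  item category ∈ {media, perishable}: electronics is not in the set → false
  item marked final-sale: yes → true
  customer is a member: no → false
  item shows signs of use: yes → true
  damaged in transit: yes → true
  original tags attached: yes → true
  item price > 2176.6 USD: 2308.35 > 2176.6 is true
  days since delivery > 160 days: 120 > 160 is false
  NOT receipt or order number provided: no → true
Combine:
[1.2] true AND false = false
[1.3.1] false → false (antecedent false ⇒ implication holds) = true
[1.3] NOT true = false
[1] false AND false AND false = false
[2.1] true → false = false
[2.2.2] true AND true = true
[2.2] true AND true = true
[2] false OR true = true
[3.1.1] true AND false = false
[3.1] NOT false = true
[3.2.1] exactly-one(true, true) = false
[3.2] NOT false = true
[3] exactly-one(true, true) = false
[root] false OR true OR false = true
Overall: true → accepted

Accepted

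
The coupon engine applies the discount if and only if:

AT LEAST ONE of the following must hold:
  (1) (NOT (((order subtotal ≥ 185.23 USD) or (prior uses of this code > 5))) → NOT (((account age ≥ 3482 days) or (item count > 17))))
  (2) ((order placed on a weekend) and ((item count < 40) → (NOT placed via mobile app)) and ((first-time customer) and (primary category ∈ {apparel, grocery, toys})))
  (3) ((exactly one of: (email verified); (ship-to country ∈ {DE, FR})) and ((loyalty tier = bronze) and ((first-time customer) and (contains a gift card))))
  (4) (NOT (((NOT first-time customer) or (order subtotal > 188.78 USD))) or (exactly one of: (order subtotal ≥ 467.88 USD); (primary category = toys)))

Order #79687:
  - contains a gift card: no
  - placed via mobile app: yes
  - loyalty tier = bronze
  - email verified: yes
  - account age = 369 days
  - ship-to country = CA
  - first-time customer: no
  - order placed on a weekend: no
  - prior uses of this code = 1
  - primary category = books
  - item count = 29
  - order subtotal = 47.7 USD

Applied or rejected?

Atomic conditions:
  order subtotal ≥ 185.23 USD: 47.7 ≥ 185.23 is false
  prior uses of this code > 5: 1 > 5 is false
  account age ≥ 3482 days: 369 ≥ 3482 is false
  item count > 17: 29 > 17 is true
  order placed on a weekend: no → false
  item count < 40: 29 < 40 is true
  NOT placed via mobile app: yes → false
  first-time customer: no → false
  primary category ∈ {apparel, grocery, toys}: books is not in the set → false
  email verified: yes → true
  ship-to country ∈ {DE, FR}: CA is not in the set → false
  loyalty tier = bronze: bronze == bronze is true
  contains a gift card: no → false
  NOT first-time customer: no → true
  order subtotal > 188.78 USD: 47.7 > 188.78 is false
  order subtotal ≥ 467.88 USD: 47.7 ≥ 467.88 is false
  primary category = toys: books == toys is false
Combine:
[1.1.1] false OR false = false
[1.1] NOT false = true
[1.2.1] false OR true = true
[1.2] NOT true = false
[1] true → false = false
[2.2] true → false = false
[2.3] false AND false = false
[2] false AND false AND false = false
[3.1] exactly-one(true, false) = true
[3.2.2] false AND false = false
[3.2] true AND false = false
[3] true AND false = false
[4.1.1] true OR false = true
[4.1] NOT true = false
[4.2] exactly-one(false, false) = false
[4] false OR false = false
[root] false OR false OR false OR false = false
Overall: false → rejected

Rejected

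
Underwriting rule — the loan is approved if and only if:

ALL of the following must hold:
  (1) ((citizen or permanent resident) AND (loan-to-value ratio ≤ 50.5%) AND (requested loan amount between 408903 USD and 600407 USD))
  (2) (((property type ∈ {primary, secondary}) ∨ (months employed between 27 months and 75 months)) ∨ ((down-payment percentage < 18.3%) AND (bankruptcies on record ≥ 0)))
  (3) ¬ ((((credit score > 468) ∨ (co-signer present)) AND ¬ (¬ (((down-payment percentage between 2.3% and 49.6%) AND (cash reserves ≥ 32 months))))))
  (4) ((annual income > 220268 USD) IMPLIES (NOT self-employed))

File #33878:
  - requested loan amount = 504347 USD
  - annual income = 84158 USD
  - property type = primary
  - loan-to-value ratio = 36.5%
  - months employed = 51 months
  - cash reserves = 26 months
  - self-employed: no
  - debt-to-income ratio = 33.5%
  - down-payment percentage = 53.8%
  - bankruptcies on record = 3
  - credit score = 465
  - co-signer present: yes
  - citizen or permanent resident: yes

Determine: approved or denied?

Atomic conditions:
  citizen or permanent resident: yes → true
  loan-to-value ratio ≤ 50.5%: 36.5 ≤ 50.5 is true
  requested loan amount between 408903 USD and 600407 USD: 504347 in [408903, 600407] is true
  property type ∈ {primary, secondary}: primary is in the set → true
  months employed between 27 months and 75 months: 51 in [27, 75] is true
  down-payment percentage < 18.3%: 53.8 < 18.3 is false
  bankruptcies on record ≥ 0: 3 ≥ 0 is true
  credit score > 468: 465 > 468 is false
  co-signer present: yes → true
  down-payment percentage between 2.3% and 49.6%: 53.8 in [2.3, 49.6] is false
  cash reserves ≥ 32 months: 26 ≥ 32 is false
  annual income > 220268 USD: 84158 > 220268 is false
  NOT self-employed: no → true
Combine:
[1] true AND true AND true = true
[2.1] true OR true = true
[2.2] false AND true = false
[2] true OR false = true
[3.1.1] false OR true = true
[3.1.2.1.1] false AND false = false
[3.1.2.1] NOT false = true
[3.1.2] NOT true = false
[3.1] true AND false = false
[3] NOT false = true
[4] false → true (antecedent false ⇒ implication holds) = true
[root] true AND true AND true AND true = true
Overall: true → approved

Approved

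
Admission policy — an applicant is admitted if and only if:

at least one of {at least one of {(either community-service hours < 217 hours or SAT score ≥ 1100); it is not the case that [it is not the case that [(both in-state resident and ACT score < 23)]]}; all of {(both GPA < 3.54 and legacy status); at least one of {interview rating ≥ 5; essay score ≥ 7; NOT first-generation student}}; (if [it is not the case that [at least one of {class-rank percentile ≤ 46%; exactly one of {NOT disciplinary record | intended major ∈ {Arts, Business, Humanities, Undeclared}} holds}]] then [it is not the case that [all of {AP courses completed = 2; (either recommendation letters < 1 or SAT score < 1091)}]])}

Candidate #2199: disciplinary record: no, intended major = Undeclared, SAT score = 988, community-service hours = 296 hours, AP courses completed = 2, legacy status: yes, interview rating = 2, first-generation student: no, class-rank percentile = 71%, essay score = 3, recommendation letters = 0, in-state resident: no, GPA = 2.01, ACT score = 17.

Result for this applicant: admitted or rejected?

Atomic conditions:
  community-service hours < 217 hours: 296 < 217 is false
  SAT score ≥ 1100: 988 ≥ 1100 is false
  in-state resident: no → false
  ACT score < 23: 17 < 23 is true
  GPA < 3.54: 2.01 < 3.54 is true
  legacy status: yes → true
  interview rating ≥ 5: 2 ≥ 5 is false
  essay score ≥ 7: 3 ≥ 7 is false
  NOT first-generation student: no → true
  class-rank percentile ≤ 46%: 71 ≤ 46 is false
  NOT disciplinary record: no → true
  intended major ∈ {Arts, Business, Humanities, Undeclared}: Undeclared is in the set → true
  AP courses completed = 2: 2 == 2 is true
  recommendation letters < 1: 0 < 1 is true
  SAT score < 1091: 988 < 1091 is true
Combine:
[1.1] false OR false = false
[1.2.1.1] false AND true = false
[1.2.1] NOT false = true
[1.2] NOT true = false
[1] false OR false = false
[2.1] true AND true = true
[2.2] false OR false OR true = true
[2] true AND true = true
[3.1.1.2] exactly-one(true, true) = false
[3.1.1] false OR false = false
[3.1] NOT false = true
[3.2.1.2] true OR true = true
[3.2.1] true AND true = true
[3.2] NOT true = false
[3] true → false = false
[root] false OR true OR false = true
Overall: true → admitted

Admitted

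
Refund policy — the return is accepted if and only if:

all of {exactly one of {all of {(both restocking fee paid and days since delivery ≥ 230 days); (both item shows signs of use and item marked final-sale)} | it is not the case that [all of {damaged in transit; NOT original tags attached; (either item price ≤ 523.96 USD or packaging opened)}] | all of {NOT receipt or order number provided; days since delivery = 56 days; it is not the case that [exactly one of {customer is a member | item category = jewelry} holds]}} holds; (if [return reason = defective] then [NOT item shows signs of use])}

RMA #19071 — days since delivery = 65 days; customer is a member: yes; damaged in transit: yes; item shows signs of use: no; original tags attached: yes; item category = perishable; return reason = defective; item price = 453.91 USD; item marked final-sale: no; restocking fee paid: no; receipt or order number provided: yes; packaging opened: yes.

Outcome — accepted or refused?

Accepted

Atomic conditions:
  restocking fee paid: no → false
  days since delivery ≥ 230 days: 65 ≥ 230 is false
  item shows signs of use: no → false
  item marked final-sale: no → false
  damaged in transit: yes → true
  NOT original tags attached: yes → false
  item price ≤ 523.96 USD: 453.91 ≤ 523.96 is true
  packaging opened: yes → true
  NOT receipt or order number provided: yes → false
  days since delivery = 56 days: 65 == 56 is false
  customer is a member: yes → true
  item category = jewelry: perishable == jewelry is false
  return reason = defective: defective == defective is true
  NOT item shows signs of use: no → true
Combine:
[1.1.1] false AND false = false
[1.1.2] false AND false = false
[1.1] false AND false = false
[1.2.1.3] true OR true = true
[1.2.1] true AND false AND true = false
[1.2] NOT false = true
[1.3.3.1] exactly-one(true, false) = true
[1.3.3] NOT true = false
[1.3] false AND false AND false = false
[1] exactly-one(false, true, false) = true
[2] true → true = true
[root] true AND true = true
Overall: true → accepted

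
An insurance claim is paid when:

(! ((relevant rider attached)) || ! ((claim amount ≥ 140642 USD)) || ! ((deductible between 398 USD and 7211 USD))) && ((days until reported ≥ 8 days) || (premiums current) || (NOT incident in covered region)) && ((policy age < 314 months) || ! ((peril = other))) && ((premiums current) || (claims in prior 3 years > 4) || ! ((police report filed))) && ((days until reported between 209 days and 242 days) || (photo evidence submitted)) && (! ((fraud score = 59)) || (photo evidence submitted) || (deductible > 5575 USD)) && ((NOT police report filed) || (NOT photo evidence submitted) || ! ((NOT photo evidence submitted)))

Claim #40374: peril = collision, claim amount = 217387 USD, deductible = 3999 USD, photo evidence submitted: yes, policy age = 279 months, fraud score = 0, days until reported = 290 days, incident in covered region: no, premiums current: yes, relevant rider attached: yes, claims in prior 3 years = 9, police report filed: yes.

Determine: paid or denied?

Atomic conditions:
  relevant rider attached: yes → true
  claim amount ≥ 140642 USD: 217387 ≥ 140642 is true
  deductible between 398 USD and 7211 USD: 3999 in [398, 7211] is true
  days until reported ≥ 8 days: 290 ≥ 8 is true
  premiums current: yes → true
  NOT incident in covered region: no → true
  policy age < 314 months: 279 < 314 is true
  peril = other: collision == other is false
  claims in prior 3 years > 4: 9 > 4 is true
  police report filed: yes → true
  days until reported between 209 days and 242 days: 290 in [209, 242] is false
  photo evidence submitted: yes → true
  fraud score = 59: 0 == 59 is false
  deductible > 5575 USD: 3999 > 5575 is false
  NOT police report filed: yes → false
  NOT photo evidence submitted: yes → false
Combine:
[1.1] NOT true = false
[1.2] NOT true = false
[1.3] NOT true = false
[1] false OR false OR false = false
[2] true OR true OR true = true
[3.2] NOT false = true
[3] true OR true = true
[4.3] NOT true = false
[4] true OR true OR false = true
[5] false OR true = true
[6.1] NOT false = true
[6] true OR true OR false = true
[7.3] NOT false = true
[7] false OR false OR true = true
[root] false AND true AND true AND true AND true AND true AND true = false
Overall: false → denied

Denied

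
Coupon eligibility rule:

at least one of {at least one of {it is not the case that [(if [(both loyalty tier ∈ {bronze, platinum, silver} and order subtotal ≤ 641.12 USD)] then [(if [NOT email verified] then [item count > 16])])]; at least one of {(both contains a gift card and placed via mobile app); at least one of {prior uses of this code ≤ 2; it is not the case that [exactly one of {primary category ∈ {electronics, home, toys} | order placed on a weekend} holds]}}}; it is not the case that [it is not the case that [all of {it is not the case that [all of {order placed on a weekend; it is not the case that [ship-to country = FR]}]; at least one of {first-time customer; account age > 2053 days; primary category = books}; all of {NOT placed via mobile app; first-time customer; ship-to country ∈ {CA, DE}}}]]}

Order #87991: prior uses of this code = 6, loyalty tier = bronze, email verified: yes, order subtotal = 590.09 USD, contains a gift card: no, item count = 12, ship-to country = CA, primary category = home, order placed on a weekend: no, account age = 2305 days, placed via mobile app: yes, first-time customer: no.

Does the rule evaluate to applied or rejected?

Rejected

Atomic conditions:
  loyalty tier ∈ {bronze, platinum, silver}: bronze is in the set → true
  order subtotal ≤ 641.12 USD: 590.09 ≤ 641.12 is true
  NOT email verified: yes → false
  item count > 16: 12 > 16 is false
  contains a gift card: no → false
  placed via mobile app: yes → true
  prior uses of this code ≤ 2: 6 ≤ 2 is false
  primary category ∈ {electronics, home, toys}: home is in the set → true
  order placed on a weekend: no → false
  ship-to country = FR: CA == FR is false
  first-time customer: no → false
  account age > 2053 days: 2305 > 2053 is true
  primary category = books: home == books is false
  NOT placed via mobile app: yes → false
  ship-to country ∈ {CA, DE}: CA is in the set → true
Combine:
[1.1.1.1] true AND true = true
[1.1.1.2] false → false (antecedent false ⇒ implication holds) = true
[1.1.1] true → true = true
[1.1] NOT true = false
[1.2.1] false AND true = false
[1.2.2.2.1] exactly-one(true, false) = true
[1.2.2.2] NOT true = false
[1.2.2] false OR false = false
[1.2] false OR false = false
[1] false OR false = false
[2.1.1.1.1.2] NOT false = true
[2.1.1.1.1] false AND true = false
[2.1.1.1] NOT false = true
[2.1.1.2] false OR true OR false = true
[2.1.1.3] false AND false AND true = false
[2.1.1] true AND true AND false = false
[2.1] NOT false = true
[2] NOT true = false
[root] false OR false = false
Overall: false → rejected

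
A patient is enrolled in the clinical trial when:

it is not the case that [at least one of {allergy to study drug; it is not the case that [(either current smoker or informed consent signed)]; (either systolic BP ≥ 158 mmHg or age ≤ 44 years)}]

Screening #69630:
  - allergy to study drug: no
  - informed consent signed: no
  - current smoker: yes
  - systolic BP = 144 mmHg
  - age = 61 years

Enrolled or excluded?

Atomic conditions:
  allergy to study drug: no → false
  current smoker: yes → true
  informed consent signed: no → false
  systolic BP ≥ 158 mmHg: 144 ≥ 158 is false
  age ≤ 44 years: 61 ≤ 44 is false
Combine:
[1.2.1] true OR false = true
[1.2] NOT true = false
[1.3] false OR false = false
[1] false OR false OR false = false
[root] NOT false = true
Overall: true → enrolled

Enrolled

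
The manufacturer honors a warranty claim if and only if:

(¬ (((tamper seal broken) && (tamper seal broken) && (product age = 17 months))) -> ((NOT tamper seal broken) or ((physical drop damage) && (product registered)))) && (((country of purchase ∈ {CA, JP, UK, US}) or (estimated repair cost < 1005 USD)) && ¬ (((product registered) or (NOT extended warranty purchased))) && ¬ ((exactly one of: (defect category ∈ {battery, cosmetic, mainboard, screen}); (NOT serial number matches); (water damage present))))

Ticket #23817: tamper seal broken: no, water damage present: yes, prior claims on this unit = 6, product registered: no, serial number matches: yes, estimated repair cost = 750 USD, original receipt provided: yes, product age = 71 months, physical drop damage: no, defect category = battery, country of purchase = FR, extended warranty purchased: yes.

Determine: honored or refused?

Atomic conditions:
  tamper seal broken: no → false
  product age = 17 months: 71 == 17 is false
  NOT tamper seal broken: no → true
  physical drop damage: no → false
  product registered: no → false
  country of purchase ∈ {CA, JP, UK, US}: FR is not in the set → false
  estimated repair cost < 1005 USD: 750 < 1005 is true
  NOT extended warranty purchased: yes → false
  defect category ∈ {battery, cosmetic, mainboard, screen}: battery is in the set → true
  NOT serial number matches: yes → false
  water damage present: yes → true
Combine:
[1.1.1] false AND false AND false = false
[1.1] NOT false = true
[1.2.2] false AND false = false
[1.2] true OR false = true
[1] true → true = true
[2.1] false OR true = true
[2.2.1] false OR false = false
[2.2] NOT false = true
[2.3.1] exactly-one(true, false, true) = false
[2.3] NOT false = true
[2] true AND true AND true = true
[root] true AND true = true
Overall: true → honored

Honored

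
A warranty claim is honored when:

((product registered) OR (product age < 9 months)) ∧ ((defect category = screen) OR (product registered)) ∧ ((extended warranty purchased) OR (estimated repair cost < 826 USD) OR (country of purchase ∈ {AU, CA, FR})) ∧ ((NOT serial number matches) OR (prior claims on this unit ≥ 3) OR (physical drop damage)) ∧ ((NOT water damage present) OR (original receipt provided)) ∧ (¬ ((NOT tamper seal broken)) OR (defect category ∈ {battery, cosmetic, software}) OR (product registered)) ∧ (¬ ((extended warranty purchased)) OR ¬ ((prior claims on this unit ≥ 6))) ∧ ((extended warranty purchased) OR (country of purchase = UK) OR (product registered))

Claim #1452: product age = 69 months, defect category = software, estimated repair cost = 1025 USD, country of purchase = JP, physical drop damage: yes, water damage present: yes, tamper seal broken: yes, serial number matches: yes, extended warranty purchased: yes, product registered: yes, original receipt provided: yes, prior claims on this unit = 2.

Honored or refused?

Atomic conditions:
  product registered: yes → true
  product age < 9 months: 69 < 9 is false
  defect category = screen: software == screen is false
  extended warranty purchased: yes → true
  estimated repair cost < 826 USD: 1025 < 826 is false
  country of purchase ∈ {AU, CA, FR}: JP is not in the set → false
  NOT serial number matches: yes → false
  prior claims on this unit ≥ 3: 2 ≥ 3 is false
  physical drop damage: yes → true
  NOT water damage present: yes → false
  original receipt provided: yes → true
  NOT tamper seal broken: yes → false
  defect category ∈ {battery, cosmetic, software}: software is in the set → true
  prior claims on this unit ≥ 6: 2 ≥ 6 is false
  country of purchase = UK: JP == UK is false
Combine:
[1] true OR false = true
[2] false OR true = true
[3] true OR false OR false = true
[4] false OR false OR true = true
[5] false OR true = true
[6.1] NOT false = true
[6] true OR true OR true = true
[7.1] NOT true = false
[7.2] NOT false = true
[7] false OR true = true
[8] true OR false OR true = true
[root] true AND true AND true AND true AND true AND true AND true AND true = true
Overall: true → honored

Honored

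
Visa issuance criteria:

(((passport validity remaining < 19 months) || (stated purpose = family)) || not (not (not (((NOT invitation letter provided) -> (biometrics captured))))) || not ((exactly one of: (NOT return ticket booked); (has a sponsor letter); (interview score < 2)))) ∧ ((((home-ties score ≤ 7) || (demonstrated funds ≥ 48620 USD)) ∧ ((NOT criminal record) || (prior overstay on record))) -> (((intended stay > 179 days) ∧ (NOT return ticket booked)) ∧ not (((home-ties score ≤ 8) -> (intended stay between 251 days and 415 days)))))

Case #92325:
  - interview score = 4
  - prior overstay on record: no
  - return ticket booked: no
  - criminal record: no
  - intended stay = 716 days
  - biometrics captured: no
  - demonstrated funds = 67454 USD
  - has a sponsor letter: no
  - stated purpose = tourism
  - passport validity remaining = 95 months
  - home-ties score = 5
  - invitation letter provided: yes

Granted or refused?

Atomic conditions:
  passport validity remaining < 19 months: 95 < 19 is false
  stated purpose = family: tourism == family is false
  NOT invitation letter provided: yes → false
  biometrics captured: no → false
  NOT return ticket booked: no → true
  has a sponsor letter: no → false
  interview score < 2: 4 < 2 is false
  home-ties score ≤ 7: 5 ≤ 7 is true
  demonstrated funds ≥ 48620 USD: 67454 ≥ 48620 is true
  NOT criminal record: no → true
  prior overstay on record: no → false
  intended stay > 179 days: 716 > 179 is true
  home-ties score ≤ 8: 5 ≤ 8 is true
  intended stay between 251 days and 415 days: 716 in [251, 415] is false
Combine:
[1.1] false OR false = false
[1.2.1.1.1] false → false (antecedent false ⇒ implication holds) = true
[1.2.1.1] NOT true = false
[1.2.1] NOT false = true
[1.2] NOT true = false
[1.3.1] exactly-one(true, false, false) = true
[1.3] NOT true = false
[1] false OR false OR false = false
[2.1.1] true OR true = true
[2.1.2] true OR false = true
[2.1] true AND true = true
[2.2.1] true AND true = true
[2.2.2.1] true → false = false
[2.2.2] NOT false = true
[2.2] true AND true = true
[2] true → true = true
[root] false AND true = false
Overall: false → refused

Refused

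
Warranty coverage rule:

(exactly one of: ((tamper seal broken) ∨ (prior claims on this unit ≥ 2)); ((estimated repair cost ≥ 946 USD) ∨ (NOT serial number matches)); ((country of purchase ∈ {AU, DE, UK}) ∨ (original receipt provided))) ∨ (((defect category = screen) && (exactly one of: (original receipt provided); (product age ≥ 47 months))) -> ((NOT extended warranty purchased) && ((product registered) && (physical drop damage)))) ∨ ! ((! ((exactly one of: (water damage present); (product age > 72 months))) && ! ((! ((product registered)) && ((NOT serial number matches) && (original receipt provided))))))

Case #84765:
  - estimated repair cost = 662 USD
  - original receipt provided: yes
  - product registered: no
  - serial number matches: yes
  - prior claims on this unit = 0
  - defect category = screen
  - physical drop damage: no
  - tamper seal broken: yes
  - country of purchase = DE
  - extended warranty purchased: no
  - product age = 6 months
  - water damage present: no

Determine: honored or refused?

Refused

Atomic conditions:
  tamper seal broken: yes → true
  prior claims on this unit ≥ 2: 0 ≥ 2 is false
  estimated repair cost ≥ 946 USD: 662 ≥ 946 is false
  NOT serial number matches: yes → false
  country of purchase ∈ {AU, DE, UK}: DE is in the set → true
  original receipt provided: yes → true
  defect category = screen: screen == screen is true
  product age ≥ 47 months: 6 ≥ 47 is false
  NOT extended warranty purchased: no → true
  product registered: no → false
  physical drop damage: no → false
  water damage present: no → false
  product age > 72 months: 6 > 72 is false
Combine:
[1.1] true OR false = true
[1.2] false OR false = false
[1.3] true OR true = true
[1] exactly-one(true, false, true) = false
[2.1.2] exactly-one(true, false) = true
[2.1] true AND true = true
[2.2.2] false AND false = false
[2.2] true AND false = false
[2] true → false = false
[3.1.1.1] exactly-one(false, false) = false
[3.1.1] NOT false = true
[3.1.2.1.1] NOT false = true
[3.1.2.1.2] false AND true = false
[3.1.2.1] true AND false = false
[3.1.2] NOT false = true
[3.1] true AND true = true
[3] NOT true = false
[root] false OR false OR false = false
Overall: false → refused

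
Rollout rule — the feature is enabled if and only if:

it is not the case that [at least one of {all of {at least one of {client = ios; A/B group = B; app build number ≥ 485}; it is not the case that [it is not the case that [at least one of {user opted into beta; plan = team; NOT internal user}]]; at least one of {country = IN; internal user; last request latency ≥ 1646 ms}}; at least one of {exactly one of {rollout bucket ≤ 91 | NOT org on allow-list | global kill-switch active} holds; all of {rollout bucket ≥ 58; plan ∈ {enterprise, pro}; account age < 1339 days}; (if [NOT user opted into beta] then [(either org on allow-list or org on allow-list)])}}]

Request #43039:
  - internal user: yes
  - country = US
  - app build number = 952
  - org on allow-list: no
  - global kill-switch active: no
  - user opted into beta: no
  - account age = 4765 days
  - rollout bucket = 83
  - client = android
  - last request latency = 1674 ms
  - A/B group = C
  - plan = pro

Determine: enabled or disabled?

Atomic conditions:
  client = ios: android == ios is false
  A/B group = B: C == B is false
  app build number ≥ 485: 952 ≥ 485 is true
  user opted into beta: no → false
  plan = team: pro == team is false
  NOT internal user: yes → false
  country = IN: US == IN is false
  internal user: yes → true
  last request latency ≥ 1646 ms: 1674 ≥ 1646 is true
  rollout bucket ≤ 91: 83 ≤ 91 is true
  NOT org on allow-list: no → true
  global kill-switch active: no → false
  rollout bucket ≥ 58: 83 ≥ 58 is true
  plan ∈ {enterprise, pro}: pro is in the set → true
  account age < 1339 days: 4765 < 1339 is false
  NOT user opted into beta: no → true
  org on allow-list: no → false
Combine:
[1.1.1] false OR false OR true = true
[1.1.2.1.1] false OR false OR false = false
[1.1.2.1] NOT false = true
[1.1.2] NOT true = false
[1.1.3] false OR true OR true = true
[1.1] true AND false AND true = false
[1.2.1] exactly-one(true, true, false) = false
[1.2.2] true AND true AND false = false
[1.2.3.2] false OR false = false
[1.2.3] true → false = false
[1.2] false OR false OR false = false
[1] false OR false = false
[root] NOT false = true
Overall: true → enabled

Enabled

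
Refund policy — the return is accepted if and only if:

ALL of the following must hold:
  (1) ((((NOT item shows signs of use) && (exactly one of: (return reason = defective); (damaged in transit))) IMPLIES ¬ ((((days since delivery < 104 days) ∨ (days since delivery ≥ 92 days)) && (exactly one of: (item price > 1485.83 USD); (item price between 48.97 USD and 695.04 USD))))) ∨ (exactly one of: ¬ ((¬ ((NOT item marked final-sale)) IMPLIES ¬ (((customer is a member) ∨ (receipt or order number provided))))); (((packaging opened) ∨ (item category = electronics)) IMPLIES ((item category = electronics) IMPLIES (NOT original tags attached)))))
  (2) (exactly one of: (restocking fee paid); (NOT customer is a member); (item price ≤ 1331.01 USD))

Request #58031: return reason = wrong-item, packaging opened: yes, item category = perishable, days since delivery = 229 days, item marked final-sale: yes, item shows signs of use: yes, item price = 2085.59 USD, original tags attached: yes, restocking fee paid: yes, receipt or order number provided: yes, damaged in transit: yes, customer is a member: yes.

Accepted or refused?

Atomic conditions:
  NOT item shows signs of use: yes → false
  return reason = defective: wrong-item == defective is false
  damaged in transit: yes → true
  days since delivery < 104 days: 229 < 104 is false
  days since delivery ≥ 92 days: 229 ≥ 92 is true
  item price > 1485.83 USD: 2085.59 > 1485.83 is true
  item price between 48.97 USD and 695.04 USD: 2085.59 in [48.97, 695.04] is false
  NOT item marked final-sale: yes → false
  customer is a member: yes → true
  receipt or order number provided: yes → true
  packaging opened: yes → true
  item category = electronics: perishable == electronics is false
  NOT original tags attached: yes → false
  restocking fee paid: yes → true
  NOT customer is a member: yes → false
  item price ≤ 1331.01 USD: 2085.59 ≤ 1331.01 is false
Combine:
[1.1.1.2] exactly-one(false, true) = true
[1.1.1] false AND true = false
[1.1.2.1.1] false OR true = true
[1.1.2.1.2] exactly-one(true, false) = true
[1.1.2.1] true AND true = true
[1.1.2] NOT true = false
[1.1] false → false (antecedent false ⇒ implication holds) = true
[1.2.1.1.1] NOT false = true
[1.2.1.1.2.1] true OR true = true
[1.2.1.1.2] NOT true = false
[1.2.1.1] true → false = false
[1.2.1] NOT false = true
[1.2.2.1] true OR false = true
[1.2.2.2] false → false (antecedent false ⇒ implication holds) = true
[1.2.2] true → true = true
[1.2] exactly-one(true, true) = false
[1] true OR false = true
[2] exactly-one(true, false, false) = true
[root] true AND true = true
Overall: true → accepted

Accepted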